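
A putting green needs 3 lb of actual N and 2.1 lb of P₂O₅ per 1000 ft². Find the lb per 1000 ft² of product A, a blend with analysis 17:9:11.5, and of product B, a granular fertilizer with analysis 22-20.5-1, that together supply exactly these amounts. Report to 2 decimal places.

Let a = lb of product A, b = lb of product B (per 1000 ft²).
N: 0.17·a + 0.22·b = 3
P₂O₅: 0.09·a + 0.205·b = 2.1
Solving simultaneously: a = 10.1661, b = 5.78073.

10.17 lb product A, 5.78 lb product B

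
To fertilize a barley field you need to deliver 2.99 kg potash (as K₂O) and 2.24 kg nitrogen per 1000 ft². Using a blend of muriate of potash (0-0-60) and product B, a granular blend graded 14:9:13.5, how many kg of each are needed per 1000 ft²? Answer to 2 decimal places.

1.38 kg muriate of potash, 16.00 kg product B

Per-1000 ft² balance (a = muriate of potash, b = product B):
K₂O: 0.6·a + 0.135·b = 2.99
N: 0·a + 0.14·b = 2.24
Solving simultaneously: a = 1.38333, b = 16.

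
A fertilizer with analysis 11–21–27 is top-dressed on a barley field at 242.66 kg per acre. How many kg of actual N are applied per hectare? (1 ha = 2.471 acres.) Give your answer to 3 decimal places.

nitrogen per acre = 242.66 × 11% = 26.6926 kg.
Convert to per hectare: 26.6926 × 2.471 = 65.9574 kg.

65.957 kg N per hectare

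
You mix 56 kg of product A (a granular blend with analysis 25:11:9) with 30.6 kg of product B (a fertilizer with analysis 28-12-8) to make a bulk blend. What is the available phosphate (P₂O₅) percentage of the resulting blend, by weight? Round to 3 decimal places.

Total mass = 56 + 30.6 = 86.6 kg.
P₂O₅ mass = 11%×56 + 12%×30.6 = 9.832 kg.
% P₂O₅ = 9.832 / 86.6 = 11.3533%.

11.353% P₂O₅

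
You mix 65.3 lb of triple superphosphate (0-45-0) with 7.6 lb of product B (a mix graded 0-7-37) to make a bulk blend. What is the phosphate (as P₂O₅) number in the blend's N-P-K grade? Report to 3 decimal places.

Total mass = 65.3 + 7.6 = 72.9 lb.
P₂O₅ mass = 45%×65.3 + 7%×7.6 = 29.917 lb.
% P₂O₅ = 29.917 / 72.9 = 41.0384%.

41.038% P₂O₅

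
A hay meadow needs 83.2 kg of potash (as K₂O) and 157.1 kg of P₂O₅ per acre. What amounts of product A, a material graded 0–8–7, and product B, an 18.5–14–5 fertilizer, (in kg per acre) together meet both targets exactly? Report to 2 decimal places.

653.97 kg product A, 748.45 kg product B

With a, b = kg per acre of product A and product B:
K₂O: 0.07·a + 0.05·b = 83.2
P₂O₅: 0.08·a + 0.14·b = 157.1
From row1: a = (83.2 − 0.05·b) / 0.07.
Into row2: 0.08·(83.2 − 0.05·b)/0.07 + 0.14·b = 157.1 → b = 748.448, a = 653.966.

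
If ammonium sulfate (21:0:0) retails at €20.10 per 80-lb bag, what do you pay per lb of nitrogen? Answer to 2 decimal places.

€1.20 per lb N

N in bag = 80 × 21% = 16.8 lb.
Cost per lb N = €20.10 / 16.8 = €1.1964.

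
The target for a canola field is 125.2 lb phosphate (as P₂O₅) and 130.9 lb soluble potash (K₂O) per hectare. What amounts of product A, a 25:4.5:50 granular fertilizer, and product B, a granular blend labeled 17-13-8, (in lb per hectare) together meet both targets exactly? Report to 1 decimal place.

Let a = lb of product A, b = lb of product B (per hectare).
P₂O₅: 0.045·a + 0.13·b = 125.2
K₂O: 0.5·a + 0.08·b = 130.9
From row1: a = (125.2 − 0.13·b) / 0.045.
Into row2: 0.5·(125.2 − 0.13·b)/0.045 + 0.08·b = 130.9 → b = 923.607, a = 114.023.

114.0 lb product A, 923.6 lb product B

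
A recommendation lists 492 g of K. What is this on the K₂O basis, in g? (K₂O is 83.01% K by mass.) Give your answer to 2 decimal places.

K₂O = 492 / 0.8301 = 592.6997 g.

592.70 g K₂O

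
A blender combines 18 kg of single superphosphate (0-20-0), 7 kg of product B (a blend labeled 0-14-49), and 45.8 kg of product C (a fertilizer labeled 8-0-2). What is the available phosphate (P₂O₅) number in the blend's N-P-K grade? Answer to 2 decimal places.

6.47% P₂O₅

Total mass = 18 + 7 + 45.8 = 70.8 kg.
P₂O₅ mass = 20%×18 + 14%×7 + 0%×45.8 = 4.58 kg.
% P₂O₅ = 4.58 / 70.8 = 6.46893%.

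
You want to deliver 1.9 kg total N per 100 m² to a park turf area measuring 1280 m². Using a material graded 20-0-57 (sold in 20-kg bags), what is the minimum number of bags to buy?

Product per 100 m² = 1.9 / 20% = 9.5 kg.
Total product = 9.5 × 1280 / 100 = 121.6 kg.
Bags = ⌈121.6 / 20⌉ = 7.

7 bags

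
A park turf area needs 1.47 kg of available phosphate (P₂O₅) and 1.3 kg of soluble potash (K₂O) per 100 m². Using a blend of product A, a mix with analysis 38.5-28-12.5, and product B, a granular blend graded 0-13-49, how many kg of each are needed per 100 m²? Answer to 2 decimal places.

With a, b = kg per 100 m² of product A and product B:
P₂O₅: 0.28·a + 0.13·b = 1.47
K₂O: 0.125·a + 0.49·b = 1.3
Eliminate a: (row1) − 0.28/0.125·(row2) → -0.9676·b = -1.442, so b = 1.49029.
Back-substitute: a = (1.47 − 0.13·1.49029) / 0.28 = 4.55808.

4.56 kg product A, 1.49 kg product B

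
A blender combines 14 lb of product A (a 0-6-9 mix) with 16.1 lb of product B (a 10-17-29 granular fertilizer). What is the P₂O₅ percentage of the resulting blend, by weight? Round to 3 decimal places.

Total mass = 14 + 16.1 = 30.1 lb.
P₂O₅ mass = 6%×14 + 17%×16.1 = 3.577 lb.
% P₂O₅ = 3.577 / 30.1 = 11.8837%.

11.884% P₂O₅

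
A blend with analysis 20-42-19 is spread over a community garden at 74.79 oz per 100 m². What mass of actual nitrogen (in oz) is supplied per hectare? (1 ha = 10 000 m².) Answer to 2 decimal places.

nitrogen per 100 m² = 74.79 × 20% = 14.958 oz.
Convert to per hectare: 14.958 × 100 = 1495.8 oz.

1495.80 oz N per hectare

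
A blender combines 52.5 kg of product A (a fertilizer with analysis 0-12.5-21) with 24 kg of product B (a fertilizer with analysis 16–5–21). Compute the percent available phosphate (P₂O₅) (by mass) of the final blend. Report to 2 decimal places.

Total mass = 52.5 + 24 = 76.5 kg.
P₂O₅ mass = 12.5%×52.5 + 5%×24 = 7.7625 kg.
% P₂O₅ = 7.7625 / 76.5 = 10.1471%.

10.15% P₂O₅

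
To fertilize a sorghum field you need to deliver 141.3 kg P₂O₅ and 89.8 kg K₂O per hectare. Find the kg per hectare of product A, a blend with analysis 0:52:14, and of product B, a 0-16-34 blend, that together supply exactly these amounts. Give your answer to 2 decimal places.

Let a = kg of product A, b = kg of product B (per hectare).
P₂O₅: 0.52·a + 0.16·b = 141.3
K₂O: 0.14·a + 0.34·b = 89.8
Solving simultaneously: a = 218.096, b = 174.313.

218.10 kg product A, 174.31 kg product B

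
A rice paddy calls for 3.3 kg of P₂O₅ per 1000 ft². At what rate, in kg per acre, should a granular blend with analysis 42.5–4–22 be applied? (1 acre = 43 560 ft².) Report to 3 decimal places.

Product per 1000 ft² = 3.3 / 4% = 82.5 kg.
Convert to per acre: 82.5 × 43.56 = 3593.7 kg.

3593.700 kg of product per acre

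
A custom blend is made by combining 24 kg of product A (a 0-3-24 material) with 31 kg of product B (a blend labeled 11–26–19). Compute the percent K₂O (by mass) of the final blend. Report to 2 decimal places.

21.18% K₂O

Total mass = 24 + 31 = 55 kg.
K₂O mass = 24%×24 + 19%×31 = 11.65 kg.
% K₂O = 11.65 / 55 = 21.1818%.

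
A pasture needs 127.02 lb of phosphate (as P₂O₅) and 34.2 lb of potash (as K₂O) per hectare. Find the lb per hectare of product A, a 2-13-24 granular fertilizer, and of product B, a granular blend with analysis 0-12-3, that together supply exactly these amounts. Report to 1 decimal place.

Let a = lb of product A, b = lb of product B (per hectare).
P₂O₅: 0.13·a + 0.12·b = 127.02
K₂O: 0.24·a + 0.03·b = 34.2
Eliminate a: (row1) − 0.13/0.24·(row2) → 0.10375·b = 108.495, so b = 1045.73.
Back-substitute: a = (127.02 − 0.12·1045.73) / 0.13 = 11.7831.

11.8 lb product A, 1045.7 lb product B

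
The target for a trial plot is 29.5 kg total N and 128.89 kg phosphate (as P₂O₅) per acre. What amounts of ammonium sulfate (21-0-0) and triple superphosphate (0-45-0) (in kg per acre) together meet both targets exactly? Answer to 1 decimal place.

Let a = kg of ammonium sulfate, b = kg of triple superphosphate (per acre).
N: 0.21·a + 0·b = 29.5
P₂O₅: 0·a + 0.45·b = 128.89
Solving simultaneously: a = 140.476, b = 286.422.

140.5 kg ammonium sulfate, 286.4 kg triple superphosphate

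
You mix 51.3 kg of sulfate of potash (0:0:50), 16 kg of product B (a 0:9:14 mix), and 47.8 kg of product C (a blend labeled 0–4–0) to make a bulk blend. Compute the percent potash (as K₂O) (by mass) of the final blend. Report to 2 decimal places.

Total mass = 51.3 + 16 + 47.8 = 115.1 kg.
K₂O mass = 50%×51.3 + 14%×16 + 0%×47.8 = 27.89 kg.
% K₂O = 27.89 / 115.1 = 24.2311%.

24.23% K₂O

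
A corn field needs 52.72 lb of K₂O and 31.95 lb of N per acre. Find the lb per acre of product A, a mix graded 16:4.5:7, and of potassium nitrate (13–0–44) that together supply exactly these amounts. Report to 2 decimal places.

117.53 lb product A, 101.12 lb potassium nitrate

Let a = lb of product A, b = lb of potassium nitrate (per acre).
K₂O: 0.07·a + 0.44·b = 52.72
N: 0.16·a + 0.13·b = 31.95
Eliminate b: (row1) − 0.44/0.13·(row2) → -0.471538·a = -55.4185, so a = 117.527.
Then b = (31.95 − 0.16·117.527) / 0.13 = 101.121.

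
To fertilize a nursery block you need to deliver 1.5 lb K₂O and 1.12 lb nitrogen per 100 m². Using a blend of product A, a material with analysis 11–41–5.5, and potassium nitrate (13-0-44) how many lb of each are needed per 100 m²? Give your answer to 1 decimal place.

7.2 lb product A, 2.5 lb potassium nitrate

Let a = lb of product A, b = lb of potassium nitrate (per 100 m²).
K₂O: 0.055·a + 0.44·b = 1.5
N: 0.11·a + 0.13·b = 1.12
Eliminate b: (row1) − 0.44/0.13·(row2) → -0.317308·a = -2.29077, so a = 7.21939.
Then b = (1.12 − 0.11·7.21939) / 0.13 = 2.50667.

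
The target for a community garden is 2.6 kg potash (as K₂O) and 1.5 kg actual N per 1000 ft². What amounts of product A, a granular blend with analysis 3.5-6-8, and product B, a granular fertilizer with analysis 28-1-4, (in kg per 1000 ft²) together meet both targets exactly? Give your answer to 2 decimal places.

Let a = kg of product A, b = kg of product B (per 1000 ft²).
K₂O: 0.08·a + 0.04·b = 2.6
N: 0.035·a + 0.28·b = 1.5
Solving simultaneously: a = 31.8095, b = 1.38095.

31.81 kg product A, 1.38 kg product B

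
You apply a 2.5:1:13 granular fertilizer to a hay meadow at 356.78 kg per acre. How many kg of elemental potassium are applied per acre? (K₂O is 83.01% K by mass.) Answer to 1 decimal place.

38.5 kg K per acre

K₂O per acre = 356.78 × 13% = 46.3814 kg.
Elemental K = 46.3814 × 0.8301 = 38.5012 kg per acre.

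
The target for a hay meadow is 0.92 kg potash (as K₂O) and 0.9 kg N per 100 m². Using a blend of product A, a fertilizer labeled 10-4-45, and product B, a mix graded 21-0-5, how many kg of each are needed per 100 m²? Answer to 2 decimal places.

Let a = kg of product A, b = kg of product B (per 100 m²).
K₂O: 0.45·a + 0.05·b = 0.92
N: 0.1·a + 0.21·b = 0.9
Eliminate b: (row1) − 0.05/0.21·(row2) → 0.42619·a = 0.705714, so a = 1.65587.
Then b = (0.9 − 0.1·1.65587) / 0.21 = 3.49721.

1.66 kg product A, 3.50 kg product B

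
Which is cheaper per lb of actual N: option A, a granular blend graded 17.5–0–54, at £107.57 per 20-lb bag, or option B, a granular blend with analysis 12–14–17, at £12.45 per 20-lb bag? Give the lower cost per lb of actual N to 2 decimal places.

£5.19 per lb N (option B)

option A: N per bag = 20 × 17.5% = 3.5 lb; cost = 107.57 / 3.5 = £30.7343/lb N.
option B: N per bag = 20 × 12% = 2.4 lb; cost = 12.45 / 2.4 = £5.1875/lb N.
option B is cheaper.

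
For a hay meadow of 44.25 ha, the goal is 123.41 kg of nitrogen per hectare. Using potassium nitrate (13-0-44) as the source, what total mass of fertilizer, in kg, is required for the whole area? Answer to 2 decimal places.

42006.87 kg

Product per hectare = 123.41 / 13% = 949.308 kg.
Total product = 949.308 × 44.25 = 42006.865 kg.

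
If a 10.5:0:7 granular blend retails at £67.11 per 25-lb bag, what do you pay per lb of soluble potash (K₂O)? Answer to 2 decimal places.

K₂O in bag = 25 × 7% = 1.75 lb.
Cost per lb K₂O = £67.11 / 1.75 = £38.3486.

£38.35 per lb K₂O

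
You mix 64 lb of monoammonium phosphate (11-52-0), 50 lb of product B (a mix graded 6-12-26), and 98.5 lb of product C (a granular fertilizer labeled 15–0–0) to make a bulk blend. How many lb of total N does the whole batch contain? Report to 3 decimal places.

N mass = 11%×64 + 6%×50 + 15%×98.5 = 24.815 lb.

24.815 lb N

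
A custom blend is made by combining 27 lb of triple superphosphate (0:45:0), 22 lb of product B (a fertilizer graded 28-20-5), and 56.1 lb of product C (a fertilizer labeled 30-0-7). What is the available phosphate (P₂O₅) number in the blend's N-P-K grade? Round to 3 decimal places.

15.747% P₂O₅

Total mass = 27 + 22 + 56.1 = 105.1 lb.
P₂O₅ mass = 45%×27 + 20%×22 + 0%×56.1 = 16.55 lb.
% P₂O₅ = 16.55 / 105.1 = 15.7469%.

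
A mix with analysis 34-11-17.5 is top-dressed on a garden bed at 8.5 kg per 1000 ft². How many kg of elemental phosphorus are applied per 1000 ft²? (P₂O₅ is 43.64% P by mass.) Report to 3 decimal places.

0.408 kg P per thousand sq ft

P₂O₅ per 1000 ft² = 8.5 × 11% = 0.935 kg.
Elemental P = 0.935 × 0.4364 = 0.408034 kg per 1000 ft².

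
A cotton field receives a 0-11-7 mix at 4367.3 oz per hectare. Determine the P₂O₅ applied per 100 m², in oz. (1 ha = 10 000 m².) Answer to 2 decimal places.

4.80 oz P₂O₅ per hundred sq m

P₂O₅ per hectare = 4367.3 × 11% = 480.403 oz.
Convert to per 100 m²: 480.403 × 0.01 = 4.80403 oz.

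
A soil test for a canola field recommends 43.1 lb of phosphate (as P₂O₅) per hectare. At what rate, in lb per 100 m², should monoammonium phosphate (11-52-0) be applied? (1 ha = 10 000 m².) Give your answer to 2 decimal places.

0.83 lb of product per hundred sq m

Product per hectare = 43.1 / 52% = 82.8846 lb.
Convert to per 100 m²: 82.8846 × 0.01 = 0.828846 lb.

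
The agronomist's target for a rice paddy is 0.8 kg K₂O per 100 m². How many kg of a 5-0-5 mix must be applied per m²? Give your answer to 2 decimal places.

0.16 kg of product per sq m

Product per 100 m² = 0.8 / 5% = 16 kg.
Convert to per m²: 16 × 0.01 = 0.16 kg.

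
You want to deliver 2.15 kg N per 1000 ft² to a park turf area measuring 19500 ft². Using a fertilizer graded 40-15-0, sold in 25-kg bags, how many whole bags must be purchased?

5 bags

Product per 1000 ft² = 2.15 / 40% = 5.375 kg.
Total product = 5.375 × 19500 / 1000 = 104.812 kg.
Bags = ⌈104.812 / 25⌉ = 5.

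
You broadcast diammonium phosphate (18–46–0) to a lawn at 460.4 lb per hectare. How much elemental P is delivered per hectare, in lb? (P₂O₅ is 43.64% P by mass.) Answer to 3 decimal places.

P₂O₅ per hectare = 460.4 × 46% = 211.784 lb.
Elemental P = 211.784 × 0.4364 = 92.4225 lb per hectare.

92.423 lb P per hectare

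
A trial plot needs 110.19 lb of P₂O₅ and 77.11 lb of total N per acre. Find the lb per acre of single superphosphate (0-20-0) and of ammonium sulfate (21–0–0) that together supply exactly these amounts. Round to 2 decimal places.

Let a = lb of single superphosphate, b = lb of ammonium sulfate (per acre).
P₂O₅: 0.2·a + 0·b = 110.19
N: 0·a + 0.21·b = 77.11
Solving simultaneously: a = 550.95, b = 367.1905.

550.95 lb single superphosphate, 367.19 lb ammonium sulfate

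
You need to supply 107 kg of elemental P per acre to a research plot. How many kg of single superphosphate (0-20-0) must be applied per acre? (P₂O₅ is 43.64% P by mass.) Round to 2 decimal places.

As P₂O₅: 107 / 0.4364 = 245.188 kg per acre.
Product per acre = 245.188 / 20% = 1225.9395 kg.

1225.94 kg of product per acre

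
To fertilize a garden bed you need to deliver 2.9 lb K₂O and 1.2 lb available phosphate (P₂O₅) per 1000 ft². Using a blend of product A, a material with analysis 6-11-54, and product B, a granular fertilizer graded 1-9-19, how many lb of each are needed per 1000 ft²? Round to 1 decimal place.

Per-1000 ft² balance (a = product A, b = product B):
K₂O: 0.54·a + 0.19·b = 2.9
P₂O₅: 0.11·a + 0.09·b = 1.2
Eliminate a: (row1) − 0.54/0.11·(row2) → -0.251818·b = -2.99091, so b = 11.8773.
Back-substitute: a = (2.9 − 0.19·11.8773) / 0.54 = 1.19134.

1.2 lb product A, 11.9 lb product B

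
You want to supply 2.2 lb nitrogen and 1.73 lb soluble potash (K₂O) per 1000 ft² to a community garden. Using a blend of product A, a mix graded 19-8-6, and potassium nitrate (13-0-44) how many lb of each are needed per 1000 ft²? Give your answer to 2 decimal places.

Let a = lb of product A, b = lb of potassium nitrate (per 1000 ft²).
N: 0.19·a + 0.13·b = 2.2
K₂O: 0.06·a + 0.44·b = 1.73
Eliminate a: (row1) − 0.19/0.06·(row2) → -1.26333·b = -3.27833, so b = 2.59499.
Back-substitute: a = (2.2 − 0.13·2.59499) / 0.19 = 9.80343.

9.80 lb product A, 2.59 lb potassium nitrate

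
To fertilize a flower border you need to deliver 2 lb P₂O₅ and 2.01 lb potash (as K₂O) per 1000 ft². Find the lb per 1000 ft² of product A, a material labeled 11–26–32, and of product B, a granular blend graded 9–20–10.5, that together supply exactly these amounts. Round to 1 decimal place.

Per-1000 ft² balance (a = product A, b = product B):
P₂O₅: 0.26·a + 0.2·b = 2
K₂O: 0.32·a + 0.105·b = 2.01
Eliminate b: (row1) − 0.2/0.105·(row2) → -0.349524·a = -1.82857, so a = 5.23161.
Then b = (2.01 − 0.32·5.23161) / 0.105 = 3.19891.

5.2 lb product A, 3.2 lb product B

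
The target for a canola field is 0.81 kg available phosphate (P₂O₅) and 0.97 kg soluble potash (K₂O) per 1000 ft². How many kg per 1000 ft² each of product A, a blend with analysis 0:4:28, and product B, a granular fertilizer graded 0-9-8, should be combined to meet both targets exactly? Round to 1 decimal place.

Per-1000 ft² balance (a = product A, b = product B):
P₂O₅: 0.04·a + 0.09·b = 0.81
K₂O: 0.28·a + 0.08·b = 0.97
Solving simultaneously: a = 1.02273, b = 8.54545.

1.0 kg product A, 8.5 kg product B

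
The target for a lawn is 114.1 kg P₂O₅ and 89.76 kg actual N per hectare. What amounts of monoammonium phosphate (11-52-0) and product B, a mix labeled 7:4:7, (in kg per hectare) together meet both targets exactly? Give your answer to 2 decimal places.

137.39 kg monoammonium phosphate, 1066.38 kg product B

Let a = kg of monoammonium phosphate, b = kg of product B (per hectare).
P₂O₅: 0.52·a + 0.04·b = 114.1
N: 0.11·a + 0.07·b = 89.76
From row1: a = (114.1 − 0.04·b) / 0.52.
Into row2: 0.11·(114.1 − 0.04·b)/0.52 + 0.07·b = 89.76 → b = 1066.381, a = 137.394.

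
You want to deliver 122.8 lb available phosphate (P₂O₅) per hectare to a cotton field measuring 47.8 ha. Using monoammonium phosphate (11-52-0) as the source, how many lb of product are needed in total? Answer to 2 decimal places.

Product per hectare = 122.8 / 52% = 236.154 lb.
Total product = 236.154 × 47.8 = 11288.154 lb.

11288.15 lb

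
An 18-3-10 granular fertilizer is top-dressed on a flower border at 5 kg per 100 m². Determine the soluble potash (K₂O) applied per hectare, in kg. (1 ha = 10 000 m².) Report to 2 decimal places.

50.00 kg K₂O per hectare

K₂O per 100 m² = 5 × 10% = 0.5 kg.
Convert to per hectare: 0.5 × 100 = 50 kg.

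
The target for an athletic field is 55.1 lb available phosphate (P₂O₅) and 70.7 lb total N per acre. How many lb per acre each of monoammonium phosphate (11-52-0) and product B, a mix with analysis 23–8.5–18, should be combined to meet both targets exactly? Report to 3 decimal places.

Per-acre balance (a = monoammonium phosphate, b = product B):
P₂O₅: 0.52·a + 0.085·b = 55.1
N: 0.11·a + 0.23·b = 70.7
Eliminate a: (row1) − 0.52/0.11·(row2) → -1.00227·b = -279.118, so b = 278.4853.
Back-substitute: a = (55.1 − 0.085·278.4853) / 0.52 = 60.4399.

60.440 lb monoammonium phosphate, 278.485 lb product B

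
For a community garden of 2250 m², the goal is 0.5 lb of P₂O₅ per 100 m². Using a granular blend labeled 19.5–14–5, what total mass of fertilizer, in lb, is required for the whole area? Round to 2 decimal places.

Product per 100 m² = 0.5 / 14% = 3.57143 lb.
Total product = 3.57143 × 2250 / 100 = 80.3571 lb.

80.36 lb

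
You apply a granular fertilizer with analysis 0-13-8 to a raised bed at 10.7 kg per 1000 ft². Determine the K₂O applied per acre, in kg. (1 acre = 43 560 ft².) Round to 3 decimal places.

37.287 kg K₂O per acre

K₂O per 1000 ft² = 10.7 × 8% = 0.856 kg.
Convert to per acre: 0.856 × 43.56 = 37.2874 kg.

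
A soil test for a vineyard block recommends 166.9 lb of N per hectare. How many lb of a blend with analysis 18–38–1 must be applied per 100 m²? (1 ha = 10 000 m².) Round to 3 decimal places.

Product per hectare = 166.9 / 18% = 927.222 lb.
Convert to per 100 m²: 927.222 × 0.01 = 9.27222 lb.

9.272 lb of product per hundred sq m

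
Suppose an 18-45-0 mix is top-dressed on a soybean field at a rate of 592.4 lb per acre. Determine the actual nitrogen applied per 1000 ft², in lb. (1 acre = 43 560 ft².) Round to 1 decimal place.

nitrogen per acre = 592.4 × 18% = 106.632 lb.
Convert to per 1000 ft²: 106.632 × 0.0229568 = 2.44793 lb.

2.4 lb N per thousand sq ft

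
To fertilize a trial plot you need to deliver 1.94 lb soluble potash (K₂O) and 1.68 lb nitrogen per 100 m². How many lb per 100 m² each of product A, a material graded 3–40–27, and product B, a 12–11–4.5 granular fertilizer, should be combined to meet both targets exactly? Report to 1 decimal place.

With a, b = lb per 100 m² of product A and product B:
K₂O: 0.27·a + 0.045·b = 1.94
N: 0.03·a + 0.12·b = 1.68
From row1: a = (1.94 − 0.045·b) / 0.27.
Into row2: 0.03·(1.94 − 0.045·b)/0.27 + 0.12·b = 1.68 → b = 12.7343, a = 5.0628.

5.1 lb product A, 12.7 lb product B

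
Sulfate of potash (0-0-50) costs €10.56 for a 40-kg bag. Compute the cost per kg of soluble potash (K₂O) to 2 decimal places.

K₂O in bag = 40 × 50% = 20 kg.
Cost per kg K₂O = €10.56 / 20 = €0.5280.

€0.53 per kg K₂O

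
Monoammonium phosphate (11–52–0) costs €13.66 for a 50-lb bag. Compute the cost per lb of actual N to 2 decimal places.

€2.48 per lb N

N in bag = 50 × 11% = 5.5 lb.
Cost per lb N = €13.66 / 5.5 = €2.4836.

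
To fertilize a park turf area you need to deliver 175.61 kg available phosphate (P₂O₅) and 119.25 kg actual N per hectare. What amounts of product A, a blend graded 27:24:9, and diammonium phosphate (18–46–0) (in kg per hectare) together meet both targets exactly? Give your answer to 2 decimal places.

286.98 kg product A, 232.03 kg diammonium phosphate

With a, b = kg per hectare of product A and diammonium phosphate:
P₂O₅: 0.24·a + 0.46·b = 175.61
N: 0.27·a + 0.18·b = 119.25
Eliminate a: (row1) − 0.24/0.27·(row2) → 0.3·b = 69.61, so b = 232.033.
Back-substitute: a = (175.61 − 0.46·232.033) / 0.24 = 286.978.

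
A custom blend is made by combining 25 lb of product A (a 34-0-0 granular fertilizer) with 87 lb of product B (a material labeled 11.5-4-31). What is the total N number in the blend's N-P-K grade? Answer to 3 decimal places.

Total mass = 25 + 87 = 112 lb.
N mass = 34%×25 + 11.5%×87 = 18.505 lb.
% N = 18.505 / 112 = 16.5223%.

16.522% N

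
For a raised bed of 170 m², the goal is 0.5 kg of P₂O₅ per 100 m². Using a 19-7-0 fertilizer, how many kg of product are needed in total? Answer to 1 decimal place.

Product per 100 m² = 0.5 / 7% = 7.14286 kg.
Total product = 7.14286 × 170 / 100 = 12.1429 kg.

12.1 kg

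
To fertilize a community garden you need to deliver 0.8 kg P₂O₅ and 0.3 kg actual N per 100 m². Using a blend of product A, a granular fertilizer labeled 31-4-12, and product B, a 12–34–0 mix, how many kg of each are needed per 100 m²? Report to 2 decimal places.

With a, b = kg per 100 m² of product A and product B:
P₂O₅: 0.04·a + 0.34·b = 0.8
N: 0.31·a + 0.12·b = 0.3
Eliminate b: (row1) − 0.34/0.12·(row2) → -0.838333·a = -0.05, so a = 0.0596421.
Then b = (0.3 − 0.31·0.0596421) / 0.12 = 2.34592.

0.06 kg product A, 2.35 kg product B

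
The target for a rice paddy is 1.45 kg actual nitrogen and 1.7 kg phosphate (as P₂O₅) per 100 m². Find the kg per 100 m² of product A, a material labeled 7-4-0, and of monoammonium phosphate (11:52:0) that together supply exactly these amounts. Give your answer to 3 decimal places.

Per-100 m² balance (a = product A, b = monoammonium phosphate):
N: 0.07·a + 0.11·b = 1.45
P₂O₅: 0.04·a + 0.52·b = 1.7
Solving simultaneously: a = 17.7187, b = 1.90625.

17.719 kg product A, 1.906 kg monoammonium phosphate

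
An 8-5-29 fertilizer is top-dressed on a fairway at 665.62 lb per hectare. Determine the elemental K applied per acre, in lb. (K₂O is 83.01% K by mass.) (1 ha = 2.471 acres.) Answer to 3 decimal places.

K₂O per hectare = 665.62 × 29% = 193.03 lb.
Elemental K = 193.03 × 0.8301 = 160.234 lb per hectare.
Convert to per acre: 160.234 × 0.404694 = 64.8458 lb.

64.846 lb K per acre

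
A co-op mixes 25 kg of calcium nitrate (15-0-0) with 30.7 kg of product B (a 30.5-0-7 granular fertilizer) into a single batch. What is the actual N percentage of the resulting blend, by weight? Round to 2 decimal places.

23.54% N

Total mass = 25 + 30.7 = 55.7 kg.
N mass = 15%×25 + 30.5%×30.7 = 13.1135 kg.
% N = 13.1135 / 55.7 = 23.5431%.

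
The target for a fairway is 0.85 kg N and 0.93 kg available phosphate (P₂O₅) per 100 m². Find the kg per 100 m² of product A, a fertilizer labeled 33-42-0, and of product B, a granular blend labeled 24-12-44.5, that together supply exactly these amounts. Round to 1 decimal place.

2.0 kg product A, 0.8 kg product B

Let a = kg of product A, b = kg of product B (per 100 m²).
N: 0.33·a + 0.24·b = 0.85
P₂O₅: 0.42·a + 0.12·b = 0.93
Eliminate a: (row1) − 0.33/0.42·(row2) → 0.145714·b = 0.119286, so b = 0.818627.
Back-substitute: a = (0.85 − 0.24·0.818627) / 0.33 = 1.98039.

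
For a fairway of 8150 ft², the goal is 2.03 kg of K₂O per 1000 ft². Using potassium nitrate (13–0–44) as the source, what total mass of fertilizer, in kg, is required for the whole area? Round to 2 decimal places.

Product per 1000 ft² = 2.03 / 44% = 4.61364 kg.
Total product = 4.61364 × 8150 / 1000 = 37.6011 kg.

37.60 kg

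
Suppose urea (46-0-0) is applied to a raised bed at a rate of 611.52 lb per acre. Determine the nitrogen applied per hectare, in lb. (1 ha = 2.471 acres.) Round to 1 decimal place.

695.1 lb N per hectare

nitrogen per acre = 611.52 × 46% = 281.299 lb.
Convert to per hectare: 281.299 × 2.471 = 695.09 lb.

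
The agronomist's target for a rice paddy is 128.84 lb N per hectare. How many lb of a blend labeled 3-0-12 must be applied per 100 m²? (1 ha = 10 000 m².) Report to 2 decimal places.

42.95 lb of product per hundred sq m

Product per hectare = 128.84 / 3% = 4294.67 lb.
Convert to per 100 m²: 4294.67 × 0.01 = 42.9467 lb.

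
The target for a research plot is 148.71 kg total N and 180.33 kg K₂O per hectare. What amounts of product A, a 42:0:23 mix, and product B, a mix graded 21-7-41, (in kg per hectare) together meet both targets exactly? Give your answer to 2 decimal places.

186.46 kg product A, 335.23 kg product B

With a, b = kg per hectare of product A and product B:
N: 0.42·a + 0.21·b = 148.71
K₂O: 0.23·a + 0.41·b = 180.33
From row1: a = (148.71 − 0.21·b) / 0.42.
Into row2: 0.23·(148.71 − 0.21·b)/0.42 + 0.41·b = 180.33 → b = 335.232, a = 186.455.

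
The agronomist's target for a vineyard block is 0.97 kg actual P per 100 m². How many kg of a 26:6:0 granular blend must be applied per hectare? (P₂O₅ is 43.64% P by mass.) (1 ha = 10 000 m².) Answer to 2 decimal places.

As P₂O₅: 0.97 / 0.4364 = 2.22273 kg per 100 m².
Product per 100 m² = 2.22273 / 6% = 37.0455 kg.
Convert to per hectare: 37.0455 × 100 = 3704.552 kg.

3704.55 kg of product per hectare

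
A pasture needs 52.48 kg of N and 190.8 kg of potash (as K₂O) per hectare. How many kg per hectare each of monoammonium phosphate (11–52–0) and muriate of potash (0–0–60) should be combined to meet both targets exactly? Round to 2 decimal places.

477.09 kg monoammonium phosphate, 318.00 kg muriate of potash

Per-hectare balance (a = monoammonium phosphate, b = muriate of potash):
N: 0.11·a + 0·b = 52.48
K₂O: 0·a + 0.6·b = 190.8
Solving simultaneously: a = 477.091, b = 318.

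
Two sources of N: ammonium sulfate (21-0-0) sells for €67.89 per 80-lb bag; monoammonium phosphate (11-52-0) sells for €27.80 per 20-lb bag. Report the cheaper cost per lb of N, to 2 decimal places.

ammonium sulfate: N per bag = 80 × 21% = 16.8 lb; cost = 67.89 / 16.8 = €4.0411/lb N.
monoammonium phosphate: N per bag = 20 × 11% = 2.2 lb; cost = 27.80 / 2.2 = €12.6364/lb N.
ammonium sulfate is cheaper.

€4.04 per lb N (ammonium sulfate)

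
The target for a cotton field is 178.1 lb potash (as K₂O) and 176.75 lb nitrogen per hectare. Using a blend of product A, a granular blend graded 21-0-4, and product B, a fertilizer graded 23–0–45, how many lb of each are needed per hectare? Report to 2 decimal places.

452.22 lb product A, 355.58 lb product B

With a, b = lb per hectare of product A and product B:
K₂O: 0.04·a + 0.45·b = 178.1
N: 0.21·a + 0.23·b = 176.75
From row1: a = (178.1 − 0.45·b) / 0.04.
Into row2: 0.21·(178.1 − 0.45·b)/0.04 + 0.23·b = 176.75 → b = 355.5803, a = 452.222.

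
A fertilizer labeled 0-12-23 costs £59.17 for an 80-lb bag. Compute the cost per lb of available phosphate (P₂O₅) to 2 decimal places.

P₂O₅ in bag = 80 × 12% = 9.6 lb.
Cost per lb P₂O₅ = £59.17 / 9.6 = £6.1635.

£6.16 per lb P₂O₅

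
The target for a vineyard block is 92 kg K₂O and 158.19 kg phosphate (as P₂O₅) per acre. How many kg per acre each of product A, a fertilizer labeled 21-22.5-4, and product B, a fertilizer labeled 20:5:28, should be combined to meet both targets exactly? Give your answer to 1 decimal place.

650.7 kg product A, 235.6 kg product B

With a, b = kg per acre of product A and product B:
K₂O: 0.04·a + 0.28·b = 92
P₂O₅: 0.225·a + 0.05·b = 158.19
Eliminate a: (row1) − 0.04/0.225·(row2) → 0.271111·b = 63.8773, so b = 235.613.
Back-substitute: a = (92 − 0.28·235.613) / 0.04 = 650.708.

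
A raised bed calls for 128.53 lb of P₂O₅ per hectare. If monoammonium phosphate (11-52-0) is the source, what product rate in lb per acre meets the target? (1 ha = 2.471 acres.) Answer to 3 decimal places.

Product per hectare = 128.53 / 52% = 247.173 lb.
Convert to per acre: 247.173 × 0.404694 = 100.0296 lb.

100.030 lb of product per acre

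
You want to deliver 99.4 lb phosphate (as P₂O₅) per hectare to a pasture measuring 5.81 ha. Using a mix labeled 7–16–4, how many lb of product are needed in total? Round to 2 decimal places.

Product per hectare = 99.4 / 16% = 621.25 lb.
Total product = 621.25 × 5.81 = 3609.462 lb.

3609.46 lb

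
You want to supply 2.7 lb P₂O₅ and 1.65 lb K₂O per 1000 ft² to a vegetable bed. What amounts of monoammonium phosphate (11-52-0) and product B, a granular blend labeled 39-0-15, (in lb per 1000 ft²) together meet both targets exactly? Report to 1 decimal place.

5.2 lb monoammonium phosphate, 11.0 lb product B

Per-1000 ft² balance (a = monoammonium phosphate, b = product B):
P₂O₅: 0.52·a + 0·b = 2.7
K₂O: 0·a + 0.15·b = 1.65
Solving simultaneously: a = 5.19231, b = 11.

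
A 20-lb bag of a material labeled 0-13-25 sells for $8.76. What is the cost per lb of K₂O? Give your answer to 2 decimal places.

$1.75 per lb K₂O

K₂O in bag = 20 × 25% = 5 lb.
Cost per lb K₂O = $8.76 / 5 = $1.7520.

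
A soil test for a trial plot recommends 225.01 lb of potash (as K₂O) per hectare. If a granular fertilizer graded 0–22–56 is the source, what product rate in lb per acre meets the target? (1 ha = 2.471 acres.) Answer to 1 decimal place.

Product per hectare = 225.01 / 56% = 401.804 lb.
Convert to per acre: 401.804 × 0.404694 = 162.608 lb.

162.6 lb of product per acre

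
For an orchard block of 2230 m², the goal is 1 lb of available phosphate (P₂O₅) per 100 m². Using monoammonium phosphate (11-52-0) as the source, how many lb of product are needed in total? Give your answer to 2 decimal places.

42.88 lb

Product per 100 m² = 1 / 52% = 1.92308 lb.
Total product = 1.92308 × 2230 / 100 = 42.8846 lb.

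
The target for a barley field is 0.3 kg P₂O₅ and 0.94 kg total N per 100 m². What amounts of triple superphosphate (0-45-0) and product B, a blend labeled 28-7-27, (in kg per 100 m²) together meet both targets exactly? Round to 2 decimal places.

0.14 kg triple superphosphate, 3.36 kg product B

With a, b = kg per 100 m² of triple superphosphate and product B:
P₂O₅: 0.45·a + 0.07·b = 0.3
N: 0·a + 0.28·b = 0.94
Solving simultaneously: a = 0.144444, b = 3.35714.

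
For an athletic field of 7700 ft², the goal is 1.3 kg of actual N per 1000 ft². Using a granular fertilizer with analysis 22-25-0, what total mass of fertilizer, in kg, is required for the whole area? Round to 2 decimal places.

Product per 1000 ft² = 1.3 / 22% = 5.90909 kg.
Total product = 5.90909 × 7700 / 1000 = 45.5 kg.

45.50 kg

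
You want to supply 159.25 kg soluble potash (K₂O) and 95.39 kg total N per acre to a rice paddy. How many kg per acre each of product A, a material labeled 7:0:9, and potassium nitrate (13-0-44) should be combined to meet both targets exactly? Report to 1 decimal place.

1113.6 kg product A, 134.2 kg potassium nitrate

Let a = kg of product A, b = kg of potassium nitrate (per acre).
K₂O: 0.09·a + 0.44·b = 159.25
N: 0.07·a + 0.13·b = 95.39
Eliminate a: (row1) − 0.09/0.07·(row2) → 0.272857·b = 36.6057, so b = 134.157.
Back-substitute: a = (159.25 − 0.44·134.157) / 0.09 = 1113.57.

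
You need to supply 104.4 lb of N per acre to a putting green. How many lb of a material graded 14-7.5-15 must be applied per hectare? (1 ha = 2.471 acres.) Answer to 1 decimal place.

Product per acre = 104.4 / 14% = 745.714 lb.
Convert to per hectare: 745.714 × 2.471 = 1842.66 lb.

1842.7 lb of product per hectare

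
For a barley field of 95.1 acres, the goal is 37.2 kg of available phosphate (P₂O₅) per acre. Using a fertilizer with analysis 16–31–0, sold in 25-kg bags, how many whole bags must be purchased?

457 bags

Product per acre = 37.2 / 31% = 120 kg.
Total product = 120 × 95.1 = 11412 kg.
Bags = ⌈11412 / 25⌉ = 457.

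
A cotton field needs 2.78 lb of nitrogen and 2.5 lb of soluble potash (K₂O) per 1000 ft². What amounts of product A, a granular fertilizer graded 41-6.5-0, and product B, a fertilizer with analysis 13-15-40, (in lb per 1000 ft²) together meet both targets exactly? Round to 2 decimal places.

4.80 lb product A, 6.25 lb product B

Let a = lb of product A, b = lb of product B (per 1000 ft²).
N: 0.41·a + 0.13·b = 2.78
K₂O: 0·a + 0.4·b = 2.5
Solving simultaneously: a = 4.79878, b = 6.25.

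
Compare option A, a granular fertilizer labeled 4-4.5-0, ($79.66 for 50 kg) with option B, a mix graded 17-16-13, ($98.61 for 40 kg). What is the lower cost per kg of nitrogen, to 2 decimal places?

$14.50 per kg N (option B)

option A: N per bag = 50 × 4% = 2 kg; cost = 79.66 / 2 = $39.8300/kg N.
option B: N per bag = 40 × 17% = 6.8 kg; cost = 98.61 / 6.8 = $14.5015/kg N.
option B is cheaper.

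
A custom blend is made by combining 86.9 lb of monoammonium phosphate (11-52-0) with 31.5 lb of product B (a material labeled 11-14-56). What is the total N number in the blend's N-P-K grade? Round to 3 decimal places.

Total mass = 86.9 + 31.5 = 118.4 lb.
N mass = 11%×86.9 + 11%×31.5 = 13.024 lb.
% N = 13.024 / 118.4 = 11%.

11.000% N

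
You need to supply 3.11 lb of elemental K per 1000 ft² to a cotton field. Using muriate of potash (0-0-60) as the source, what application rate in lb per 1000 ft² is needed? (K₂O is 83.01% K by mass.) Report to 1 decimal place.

6.2 lb of product per thousand sq ft

As K₂O: 3.11 / 0.8301 = 3.74654 lb per 1000 ft².
Product per 1000 ft² = 3.74654 / 60% = 6.24423 lb.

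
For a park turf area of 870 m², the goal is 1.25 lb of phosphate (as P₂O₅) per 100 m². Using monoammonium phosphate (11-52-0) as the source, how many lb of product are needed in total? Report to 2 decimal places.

20.91 lb

Product per 100 m² = 1.25 / 52% = 2.40385 lb.
Total product = 2.40385 × 870 / 100 = 20.9135 lb.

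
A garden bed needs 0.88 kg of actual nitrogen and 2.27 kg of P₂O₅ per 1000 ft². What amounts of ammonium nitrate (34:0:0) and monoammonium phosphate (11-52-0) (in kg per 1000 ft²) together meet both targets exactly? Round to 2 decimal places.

With a, b = kg per 1000 ft² of ammonium nitrate and monoammonium phosphate:
N: 0.34·a + 0.11·b = 0.88
P₂O₅: 0·a + 0.52·b = 2.27
Solving simultaneously: a = 1.1759, b = 4.36538.

1.18 kg ammonium nitrate, 4.37 kg monoammonium phosphate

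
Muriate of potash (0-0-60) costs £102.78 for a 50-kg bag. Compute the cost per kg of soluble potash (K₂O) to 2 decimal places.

K₂O in bag = 50 × 60% = 30 kg.
Cost per kg K₂O = £102.78 / 30 = £3.4260.

£3.43 per kg K₂O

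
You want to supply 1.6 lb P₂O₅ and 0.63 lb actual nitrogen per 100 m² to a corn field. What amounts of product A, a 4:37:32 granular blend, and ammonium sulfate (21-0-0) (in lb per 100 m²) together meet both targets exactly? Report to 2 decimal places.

Per-100 m² balance (a = product A, b = ammonium sulfate):
P₂O₅: 0.37·a + 0·b = 1.6
N: 0.04·a + 0.21·b = 0.63
Solving simultaneously: a = 4.32432, b = 2.17632.

4.32 lb product A, 2.18 lb ammonium sulfate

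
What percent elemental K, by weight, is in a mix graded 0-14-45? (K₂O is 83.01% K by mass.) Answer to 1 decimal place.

37.4% K

%K = 45 × 0.8301 = 37.3545%.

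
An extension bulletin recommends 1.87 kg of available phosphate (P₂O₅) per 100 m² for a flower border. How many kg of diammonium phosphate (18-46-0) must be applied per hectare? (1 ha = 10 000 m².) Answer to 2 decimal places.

Product per 100 m² = 1.87 / 46% = 4.06522 kg.
Convert to per hectare: 4.06522 × 100 = 406.522 kg.

406.52 kg of product per hectare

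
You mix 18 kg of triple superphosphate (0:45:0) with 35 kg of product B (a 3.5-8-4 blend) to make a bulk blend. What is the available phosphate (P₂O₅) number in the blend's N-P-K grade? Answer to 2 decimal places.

20.57% P₂O₅

Total mass = 18 + 35 = 53 kg.
P₂O₅ mass = 45%×18 + 8%×35 = 10.9 kg.
% P₂O₅ = 10.9 / 53 = 20.566%.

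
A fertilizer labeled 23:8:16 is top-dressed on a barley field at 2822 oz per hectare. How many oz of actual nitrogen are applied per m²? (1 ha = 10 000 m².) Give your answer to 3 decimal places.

0.065 oz N per sq m

nitrogen per hectare = 2822 × 23% = 649.06 oz.
Convert to per m²: 649.06 × 0.0001 = 0.064906 oz.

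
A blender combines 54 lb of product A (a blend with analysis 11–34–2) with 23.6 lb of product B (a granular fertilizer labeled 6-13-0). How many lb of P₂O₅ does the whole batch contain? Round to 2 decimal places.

21.43 lb P₂O₅

P₂O₅ mass = 34%×54 + 13%×23.6 = 21.428 lb.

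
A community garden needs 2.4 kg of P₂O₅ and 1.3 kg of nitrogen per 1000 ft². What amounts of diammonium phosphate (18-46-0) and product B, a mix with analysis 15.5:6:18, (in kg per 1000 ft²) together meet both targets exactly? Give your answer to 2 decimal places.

4.86 kg diammonium phosphate, 2.74 kg product B

Let a = kg of diammonium phosphate, b = kg of product B (per 1000 ft²).
P₂O₅: 0.46·a + 0.06·b = 2.4
N: 0.18·a + 0.155·b = 1.3
Eliminate b: (row1) − 0.06/0.155·(row2) → 0.390323·a = 1.89677, so a = 4.8595.
Then b = (1.3 − 0.18·4.8595) / 0.155 = 2.7438.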